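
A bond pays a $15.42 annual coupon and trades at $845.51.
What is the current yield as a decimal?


Formula: Current yield = annual coupon / price
Substituting: CY = $15.42 / $845.51
CY = 0.018238

0.018238


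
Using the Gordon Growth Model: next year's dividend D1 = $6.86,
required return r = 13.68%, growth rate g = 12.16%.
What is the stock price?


Formula: P = D1 / (r - g)
Spread: r - g = 0.1368 - 0.1216 = 0.0152
Substituting: P = $6.86 / 0.0152
P = $451.32

$451.32


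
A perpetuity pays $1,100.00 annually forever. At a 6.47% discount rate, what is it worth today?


Formula: PV = C / r
Substituting: PV = $1,100.00 / 0.0647
PV = $17,001.55

$17,001.55


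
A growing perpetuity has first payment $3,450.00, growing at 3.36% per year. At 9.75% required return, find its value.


Formula: PV = C / (r - g)
Spread: r - g = 0.0975 - 0.0336 = 0.0639
Substituting: PV = $3,450.00 / 0.0639
PV = $53,990.61

$53,990.61


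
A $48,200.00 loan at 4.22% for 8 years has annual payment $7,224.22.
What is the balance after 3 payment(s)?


Formula: Balance = PV*(1+r)^k - PMT*((1+r)^k - 1)/r
Growth: (1 + 0.0422)^3 = 1.132018
Accumulated factor: ((1+r)^k - 1)/r = 3.128381
Balance = $48,200.00 * 1.132018 - $7,224.22 * 3.128381
Balance = $31,963.14

$31,963.14


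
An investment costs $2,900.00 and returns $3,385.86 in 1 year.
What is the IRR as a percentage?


Formula: IRR = C1/C0 - 1
Substituting: IRR = $3,385.86 / $2,900.00 - 1
Ratio: 1.167538 - 1 = 0.167538
IRR = 16.7538%

16.7538%


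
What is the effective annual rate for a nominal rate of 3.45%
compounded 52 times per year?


Formula: EAR = (1 + r/m)^m - 1
Period rate: r/m = 0.0345 / 52 = 0.000663
Compounding: (1 + 0.000663)^52 = 1.03509
EAR = 1.03509 - 1 = 0.03509

0.03509


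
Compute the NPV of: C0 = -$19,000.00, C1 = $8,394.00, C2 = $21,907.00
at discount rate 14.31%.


Formula: NPV = C0 + C1/(1+r) + C2/(1+r)^2
Discount C1: $8,394.00 / (1 + 0.1431) = $7,343.19
Discount C2: $21,907.00 / (1 + 0.1431)^2 = $16,765.42
NPV = -$19,000.00 + $7,343.19 + $16,765.42 = $5,108.61

$5,108.61


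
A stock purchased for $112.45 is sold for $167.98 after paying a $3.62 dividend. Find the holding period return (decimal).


Formula: HPR = (P1 - P0 + D) / P0
Gain: $167.98 - $112.45 + $3.62 = $59.15
HPR = $59.15 / $112.45 = 0.526

0.526


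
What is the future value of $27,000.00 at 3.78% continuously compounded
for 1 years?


Formula: FV = P * e^(r*t)
Exponent: r*t = 0.0378 * 1 = 0.0378
e^(0.0378) = 1.038524
FV = $27,000.00 * 1.038524 = $28,040.13

$28,040.13


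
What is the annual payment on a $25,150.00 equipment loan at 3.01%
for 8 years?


Formula: PMT = PV * r / (1 - (1+r)^(-n))
Denominator: 1 - (1 + 0.0301)^(-8) = 0.211204
Numerator: $25,150.00 * 0.0301 = 757.015
PMT = 757.015 / 0.211204 = $3,584.29

$3,584.29


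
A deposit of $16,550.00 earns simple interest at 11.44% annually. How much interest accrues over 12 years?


Formula: I = P * r * t
Substituting: I = $16,550.00 * 0.1144 * 12
Step: I = $16,550.00 * 1.3728
I = $22,719.84

$22,719.84


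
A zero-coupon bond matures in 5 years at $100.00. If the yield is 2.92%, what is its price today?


Formula: Price = FV / (1 + r)^n
Substituting: Price = $100.00 / (1 + 0.0292)^5
Discount factor: (1.0292)^5 = 1.154779
Price = $100.00 / 1.154779 = $86.60

$86.60


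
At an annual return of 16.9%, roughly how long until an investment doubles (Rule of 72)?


Formula: Years ≈ 72 / r
Substituting: Years ≈ 72 / 16.9
Years ≈ 4.3

4.3 years


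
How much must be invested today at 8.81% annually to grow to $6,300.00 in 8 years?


Formula: PV = FV / (1 + r)^n
Substituting: PV = $6,300.00 / (1 + 0.0881)^8
Discount factor: (1.0881)^8 = 1.964945
PV = $6,300.00 / 1.964945 = $3,206.20

$3,206.20


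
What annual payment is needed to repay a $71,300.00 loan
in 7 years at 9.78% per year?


Formula: PMT = PV * r / (1 - (1+r)^(-n))
Denominator: 1 - (1 + 0.0978)^(-7) = 0.4796
Numerator: $71,300.00 * 0.0978 = 6973.14
PMT = 6973.14 / 0.4796 = $14,539.50

$14,539.50


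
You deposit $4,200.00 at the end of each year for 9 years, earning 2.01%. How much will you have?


Formula: FV = PMT * ((1+r)^n - 1) / r
Growth factor: (1 + 0.0201)^9 = 1.196147
Numerator: 1.196147 - 1 = 0.196147
FV = $4,200.00 * 0.196147 / 0.0201 = $40,986.04

$40,986.04


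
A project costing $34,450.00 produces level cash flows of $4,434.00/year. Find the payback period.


Formula: Payback = investment / annual cash flow
Substituting: Payback = $34,450.00 / $4,434.00
Payback = 7.7695 years

7.7695 years


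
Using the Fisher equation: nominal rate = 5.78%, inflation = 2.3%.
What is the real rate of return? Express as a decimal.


Formula: (1 + r_real) = (1 + r_nom) / (1 + inflation)
Substituting: (1 + r_real) = 1.0578 / 1.023
(1 + r_real) = 1.034018
r_real = 1.034018 - 1 = 0.034018

0.034018


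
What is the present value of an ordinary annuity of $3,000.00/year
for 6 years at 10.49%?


Formula: PV = PMT * (1 - (1+r)^(-n)) / r
Discount factor: (1 + 0.1049)^(-6) = 0.54962
Bracket: 1 - 0.54962 = 0.45038
PV = $3,000.00 * 0.45038 / 0.1049 = $12,880.28

$12,880.28


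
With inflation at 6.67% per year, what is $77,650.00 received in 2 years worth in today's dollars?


Formula: Real value = nominal / (1 + inflation)^years
Price level: (1 + 0.0667)^2 = 1.137849
Real value = $77,650.00 / 1.137849 = $68,242.81

$68,242.81


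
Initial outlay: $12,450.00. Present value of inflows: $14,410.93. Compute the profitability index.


Formula: PI = PV(cash flows) / initial investment
Substituting: PI = $14,410.93 / $12,450.00
PI = 1.1575

1.1575


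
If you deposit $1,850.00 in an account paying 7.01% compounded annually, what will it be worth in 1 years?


Formula: FV = P * (1 + r)^n
Substituting: FV = $1,850.00 * (1 + 0.0701)^1
Growth factor: (1.0701)^1 = 1.0701
FV = $1,850.00 * 1.0701 = $1,979.69

$1,979.69


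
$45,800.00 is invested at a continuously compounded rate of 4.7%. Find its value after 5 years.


Formula: FV = P * e^(r*t)
Exponent: r*t = 0.047 * 5 = 0.235
e^(0.235) = 1.264909
FV = $45,800.00 * 1.264909 = $57,932.82

$57,932.82


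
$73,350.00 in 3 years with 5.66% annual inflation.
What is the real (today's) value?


Formula: Real value = nominal / (1 + inflation)^years
Price level: (1 + 0.0566)^3 = 1.179592
Real value = $73,350.00 / 1.179592 = $62,182.52

$62,182.52


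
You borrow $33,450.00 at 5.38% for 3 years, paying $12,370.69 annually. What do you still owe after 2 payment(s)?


Formula: Balance = PV*(1+r)^k - PMT*((1+r)^k - 1)/r
Growth: (1 + 0.0538)^2 = 1.110494
Accumulated factor: ((1+r)^k - 1)/r = 2.0538
Balance = $33,450.00 * 1.110494 - $12,370.69 * 2.0538
Balance = $11,739.12

$11,739.12


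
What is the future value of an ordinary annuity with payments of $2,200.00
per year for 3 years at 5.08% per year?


Formula: FV = PMT * ((1+r)^n - 1) / r
Growth factor: (1 + 0.0508)^3 = 1.160273
Numerator: 1.160273 - 1 = 0.160273
FV = $2,200.00 * 0.160273 / 0.0508 = $6,940.96

$6,940.96


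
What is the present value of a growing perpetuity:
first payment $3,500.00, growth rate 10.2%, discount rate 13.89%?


Formula: PV = C / (r - g)
Spread: r - g = 0.1389 - 0.102 = 0.0369
Substituting: PV = $3,500.00 / 0.0369
PV = $94,850.95

$94,850.95


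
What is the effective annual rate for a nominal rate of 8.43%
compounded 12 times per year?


Formula: EAR = (1 + r/m)^m - 1
Period rate: r/m = 0.0843 / 12 = 0.007025
Compounding: (1 + 0.007025)^12 = 1.087635
EAR = 1.087635 - 1 = 0.087635

0.087635


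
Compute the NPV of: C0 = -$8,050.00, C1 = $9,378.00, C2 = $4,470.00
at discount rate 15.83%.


Formula: NPV = C0 + C1/(1+r) + C2/(1+r)^2
Discount C1: $9,378.00 / (1 + 0.1583) = $8,096.35
Discount C2: $4,470.00 / (1 + 0.1583)^2 = $3,331.70
NPV = -$8,050.00 + $8,096.35 + $3,331.70 = $3,378.04

$3,378.04


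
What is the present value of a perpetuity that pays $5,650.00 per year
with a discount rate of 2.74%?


Formula: PV = C / r
Substituting: PV = $5,650.00 / 0.0274
PV = $206,204.38

$206,204.38


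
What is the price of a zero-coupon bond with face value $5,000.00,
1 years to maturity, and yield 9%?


Formula: Price = FV / (1 + r)^n
Substituting: Price = $5,000.00 / (1 + 0.09)^1
Discount factor: (1.09)^1 = 1.09
Price = $5,000.00 / 1.09 = $4,587.16

$4,587.16


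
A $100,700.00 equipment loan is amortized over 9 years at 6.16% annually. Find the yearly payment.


Formula: PMT = PV * r / (1 - (1+r)^(-n))
Denominator: 1 - (1 + 0.0616)^(-9) = 0.416082
Numerator: $100,700.00 * 0.0616 = 6203.12
PMT = 6203.12 / 0.416082 = $14,908.40

$14,908.40


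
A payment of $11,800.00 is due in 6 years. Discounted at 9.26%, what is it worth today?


Formula: PV = FV / (1 + r)^n
Substituting: PV = $11,800.00 / (1 + 0.0926)^6
Discount factor: (1.0926)^6 = 1.701246
PV = $11,800.00 / 1.701246 = $6,936.09

$6,936.09


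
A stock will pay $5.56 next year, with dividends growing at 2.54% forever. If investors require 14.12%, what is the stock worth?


Formula: P = D1 / (r - g)
Spread: r - g = 0.1412 - 0.0254 = 0.1158
Substituting: P = $5.56 / 0.1158
P = $48.01

$48.01


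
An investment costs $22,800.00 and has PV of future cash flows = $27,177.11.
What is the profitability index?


Formula: PI = PV(cash flows) / initial investment
Substituting: PI = $27,177.11 / $22,800.00
PI = 1.192

1.192


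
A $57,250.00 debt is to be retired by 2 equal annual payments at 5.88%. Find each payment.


Formula: PMT = PV * r / (1 - (1+r)^(-n))
Denominator: 1 - (1 + 0.0588)^(-2) = 0.107985
Numerator: $57,250.00 * 0.0588 = 3366.3
PMT = 3366.3 / 0.107985 = $31,173.76

$31,173.76


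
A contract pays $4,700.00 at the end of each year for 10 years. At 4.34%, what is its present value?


Formula: PV = PMT * (1 - (1+r)^(-n)) / r
Discount factor: (1 + 0.0434)^(-10) = 0.65387
Bracket: 1 - 0.65387 = 0.34613
PV = $4,700.00 * 0.34613 / 0.0434 = $37,484.08

$37,484.08


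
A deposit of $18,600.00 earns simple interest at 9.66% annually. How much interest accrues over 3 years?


Formula: I = P * r * t
Substituting: I = $18,600.00 * 0.0966 * 3
Step: I = $18,600.00 * 0.2898
I = $5,390.28

$5,390.28


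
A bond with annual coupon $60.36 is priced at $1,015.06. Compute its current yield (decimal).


Formula: Current yield = annual coupon / price
Substituting: CY = $60.36 / $1,015.06
CY = 0.059464

0.059464


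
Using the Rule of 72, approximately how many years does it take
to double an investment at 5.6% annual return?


Formula: Years ≈ 72 / r
Substituting: Years ≈ 72 / 5.6
Years ≈ 12.9

12.9 years


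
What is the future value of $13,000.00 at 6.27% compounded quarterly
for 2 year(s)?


Formula: FV = P * (1 + r/m)^(m*t)
Period rate: r/m = 0.0627 / 4 = 0.015675
Total periods: m*t = 4 * 2 = 8
Growth factor: (1 + 0.015675)^8 = 1.1325
FV = $13,000.00 * 1.1325 = $14,722.50

$14,722.50


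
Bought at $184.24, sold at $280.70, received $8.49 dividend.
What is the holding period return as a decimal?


Formula: HPR = (P1 - P0 + D) / P0
Gain: $280.70 - $184.24 + $8.49 = $104.95
HPR = $104.95 / $184.24 = 0.5696

0.5696


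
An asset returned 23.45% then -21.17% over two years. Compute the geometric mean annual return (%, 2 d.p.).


Formula: Geometric mean = ((1+r1)*(1+r2))^(1/2) - 1
Product: (1 + 0.2345) * (1 + -0.2117) = 1.2345 * 0.7883 = 0.973156
Square root: 0.973156^0.5 = 0.986487
Geometric mean = 0.986487 - 1 = -0.013513
As percentage: -1.35%

-1.35%


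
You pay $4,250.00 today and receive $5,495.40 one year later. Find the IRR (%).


Formula: IRR = C1/C0 - 1
Substituting: IRR = $5,495.40 / $4,250.00 - 1
Ratio: 1.293035 - 1 = 0.293035
IRR = 29.3035%

29.3035%


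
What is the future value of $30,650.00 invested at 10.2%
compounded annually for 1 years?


Formula: FV = P * (1 + r)^n
Substituting: FV = $30,650.00 * (1 + 0.102)^1
Growth factor: (1.102)^1 = 1.102
FV = $30,650.00 * 1.102 = $33,776.30

$33,776.30


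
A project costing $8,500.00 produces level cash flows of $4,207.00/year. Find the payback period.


Formula: Payback = investment / annual cash flow
Substituting: Payback = $8,500.00 / $4,207.00
Payback = 2.0204 years

2.0204 years


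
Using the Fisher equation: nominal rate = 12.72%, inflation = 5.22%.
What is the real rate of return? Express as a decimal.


Formula: (1 + r_real) = (1 + r_nom) / (1 + inflation)
Substituting: (1 + r_real) = 1.1272 / 1.0522
(1 + r_real) = 1.071279
r_real = 1.071279 - 1 = 0.071279

0.071279


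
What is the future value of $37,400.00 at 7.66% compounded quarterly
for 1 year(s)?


Formula: FV = P * (1 + r/m)^(m*t)
Period rate: r/m = 0.0766 / 4 = 0.01915
Total periods: m*t = 4 * 1 = 4
Growth factor: (1 + 0.01915)^4 = 1.078829
FV = $37,400.00 * 1.078829 = $40,348.19

$40,348.19


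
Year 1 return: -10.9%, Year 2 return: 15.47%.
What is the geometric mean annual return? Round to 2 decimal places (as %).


Formula: Geometric mean = ((1+r1)*(1+r2))^(1/2) - 1
Product: (1 + -0.109) * (1 + 0.1547) = 0.891 * 1.1547 = 1.028838
Square root: 1.028838^0.5 = 1.014316
Geometric mean = 1.014316 - 1 = 0.014316
As percentage: 1.43%

1.43%


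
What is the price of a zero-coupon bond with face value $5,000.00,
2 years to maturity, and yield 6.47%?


Formula: Price = FV / (1 + r)^n
Substituting: Price = $5,000.00 / (1 + 0.0647)^2
Discount factor: (1.0647)^2 = 1.133586
Price = $5,000.00 / 1.133586 = $4,410.78

$4,410.78


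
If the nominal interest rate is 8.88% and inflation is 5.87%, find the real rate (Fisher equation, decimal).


Formula: (1 + r_real) = (1 + r_nom) / (1 + inflation)
Substituting: (1 + r_real) = 1.0888 / 1.0587
(1 + r_real) = 1.028431
r_real = 1.028431 - 1 = 0.028431

0.028431


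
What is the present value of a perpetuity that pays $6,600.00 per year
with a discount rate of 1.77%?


Formula: PV = C / r
Substituting: PV = $6,600.00 / 0.0177
PV = $372,881.36

$372,881.36


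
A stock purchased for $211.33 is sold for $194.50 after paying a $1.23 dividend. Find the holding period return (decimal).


Formula: HPR = (P1 - P0 + D) / P0
Gain: $194.50 - $211.33 + $1.23 = -$15.60
HPR = -$15.60 / $211.33 = -0.0738

-0.0738


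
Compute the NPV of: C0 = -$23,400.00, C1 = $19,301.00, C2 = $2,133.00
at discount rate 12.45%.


Formula: NPV = C0 + C1/(1+r) + C2/(1+r)^2
Discount C1: $19,301.00 / (1 + 0.1245) = $17,164.07
Discount C2: $2,133.00 / (1 + 0.1245)^2 = $1,686.83
NPV = -$23,400.00 + $17,164.07 + $1,686.83 = -$4,549.09

-$4,549.09


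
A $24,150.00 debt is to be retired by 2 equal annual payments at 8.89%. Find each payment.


Formula: PMT = PV * r / (1 - (1+r)^(-n))
Denominator: 1 - (1 + 0.0889)^(-2) = 0.156619
Numerator: $24,150.00 * 0.0889 = 2146.935
PMT = 2146.935 / 0.156619 = $13,708.04

$13,708.04


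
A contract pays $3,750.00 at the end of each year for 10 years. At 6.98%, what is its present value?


Formula: PV = PMT * (1 - (1+r)^(-n)) / r
Discount factor: (1 + 0.0698)^(-10) = 0.5093
Bracket: 1 - 0.5093 = 0.4907
PV = $3,750.00 * 0.4907 / 0.0698 = $26,362.80

$26,362.80


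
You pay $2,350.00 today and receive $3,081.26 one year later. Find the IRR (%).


Formula: IRR = C1/C0 - 1
Substituting: IRR = $3,081.26 / $2,350.00 - 1
Ratio: 1.311174 - 1 = 0.311174
IRR = 31.1174%

31.1174%


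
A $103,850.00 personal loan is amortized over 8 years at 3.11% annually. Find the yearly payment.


Formula: PMT = PV * r / (1 - (1+r)^(-n))
Denominator: 1 - (1 + 0.0311)^(-8) = 0.217303
Numerator: $103,850.00 * 0.0311 = 3229.735
PMT = 3229.735 / 0.217303 = $14,862.82

$14,862.82


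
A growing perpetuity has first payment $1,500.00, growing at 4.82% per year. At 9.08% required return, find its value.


Formula: PV = C / (r - g)
Spread: r - g = 0.0908 - 0.0482 = 0.0426
Substituting: PV = $1,500.00 / 0.0426
PV = $35,211.27

$35,211.27


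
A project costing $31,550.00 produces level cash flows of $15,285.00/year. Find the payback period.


Formula: Payback = investment / annual cash flow
Substituting: Payback = $31,550.00 / $15,285.00
Payback = 2.0641 years

2.0641 years


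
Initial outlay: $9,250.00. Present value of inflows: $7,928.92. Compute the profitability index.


Formula: PI = PV(cash flows) / initial investment
Substituting: PI = $7,928.92 / $9,250.00
PI = 0.8572

0.8572


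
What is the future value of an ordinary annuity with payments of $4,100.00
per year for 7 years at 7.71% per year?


Formula: FV = PMT * ((1+r)^n - 1) / r
Growth factor: (1 + 0.0771)^7 = 1.681869
Numerator: 1.681869 - 1 = 0.681869
FV = $4,100.00 * 0.681869 / 0.0771 = $36,260.22

$36,260.22


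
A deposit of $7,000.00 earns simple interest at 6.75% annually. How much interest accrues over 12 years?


Formula: I = P * r * t
Substituting: I = $7,000.00 * 0.0675 * 12
Step: I = $7,000.00 * 0.81
I = $5,670.00

$5,670.00


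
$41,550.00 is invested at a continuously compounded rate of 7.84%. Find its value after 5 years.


Formula: FV = P * e^(r*t)
Exponent: r*t = 0.0784 * 5 = 0.392
e^(0.392) = 1.479938
FV = $41,550.00 * 1.479938 = $61,491.41

$61,491.41


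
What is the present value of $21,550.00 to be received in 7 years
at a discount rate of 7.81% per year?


Formula: PV = FV / (1 + r)^n
Substituting: PV = $21,550.00 / (1 + 0.0781)^7
Discount factor: (1.0781)^7 = 1.69283
PV = $21,550.00 / 1.69283 = $12,730.16

$12,730.16


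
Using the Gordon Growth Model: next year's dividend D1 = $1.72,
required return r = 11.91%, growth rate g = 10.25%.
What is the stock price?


Formula: P = D1 / (r - g)
Spread: r - g = 0.1191 - 0.1025 = 0.0166
Substituting: P = $1.72 / 0.0166
P = $103.61

$103.61


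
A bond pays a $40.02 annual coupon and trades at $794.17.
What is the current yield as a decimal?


Formula: Current yield = annual coupon / price
Substituting: CY = $40.02 / $794.17
CY = 0.050392

0.050392


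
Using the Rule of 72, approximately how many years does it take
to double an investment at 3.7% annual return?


Formula: Years ≈ 72 / r
Substituting: Years ≈ 72 / 3.7
Years ≈ 19.5

19.5 years


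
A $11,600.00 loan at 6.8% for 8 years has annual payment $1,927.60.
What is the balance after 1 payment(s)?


Formula: Balance = PV*(1+r)^k - PMT*((1+r)^k - 1)/r
Growth: (1 + 0.068)^1 = 1.068
Accumulated factor: ((1+r)^k - 1)/r = 1.0
Balance = $11,600.00 * 1.068 - $1,927.60 * 1.0
Balance = $10,461.20

$10,461.20


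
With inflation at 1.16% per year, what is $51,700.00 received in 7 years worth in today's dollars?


Formula: Real value = nominal / (1 + inflation)^years
Price level: (1 + 0.0116)^7 = 1.084081
Real value = $51,700.00 / 1.084081 = $47,690.16

$47,690.16


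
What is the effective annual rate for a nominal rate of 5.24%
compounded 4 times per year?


Formula: EAR = (1 + r/m)^m - 1
Period rate: r/m = 0.0524 / 4 = 0.0131
Compounding: (1 + 0.0131)^4 = 1.053439
EAR = 1.053439 - 1 = 0.053439

0.053439


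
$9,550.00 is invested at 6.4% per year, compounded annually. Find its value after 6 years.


Formula: FV = P * (1 + r)^n
Substituting: FV = $9,550.00 * (1 + 0.064)^6
Growth factor: (1.064)^6 = 1.450941
FV = $9,550.00 * 1.450941 = $13,856.49

$13,856.49


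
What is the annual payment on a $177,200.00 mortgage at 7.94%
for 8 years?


Formula: PMT = PV * r / (1 - (1+r)^(-n))
Denominator: 1 - (1 + 0.0794)^(-8) = 0.457324
Numerator: $177,200.00 * 0.0794 = 14069.68
PMT = 14069.68 / 0.457324 = $30,765.24

$30,765.24


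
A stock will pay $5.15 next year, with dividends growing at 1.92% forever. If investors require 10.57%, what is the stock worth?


Formula: P = D1 / (r - g)
Spread: r - g = 0.1057 - 0.0192 = 0.0865
Substituting: P = $5.15 / 0.0865
P = $59.54

$59.54


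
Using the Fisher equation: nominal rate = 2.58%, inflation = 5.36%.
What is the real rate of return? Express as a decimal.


Formula: (1 + r_real) = (1 + r_nom) / (1 + inflation)
Substituting: (1 + r_real) = 1.0258 / 1.0536
(1 + r_real) = 0.973614
r_real = 0.973614 - 1 = -0.026386

-0.026386


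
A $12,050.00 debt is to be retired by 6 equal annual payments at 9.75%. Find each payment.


Formula: PMT = PV * r / (1 - (1+r)^(-n))
Denominator: 1 - (1 + 0.0975)^(-6) = 0.427767
Numerator: $12,050.00 * 0.0975 = 1174.875
PMT = 1174.875 / 0.427767 = $2,746.53

$2,746.53


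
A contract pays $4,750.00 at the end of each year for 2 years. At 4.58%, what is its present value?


Formula: PV = PMT * (1 - (1+r)^(-n)) / r
Discount factor: (1 + 0.0458)^(-2) = 0.914329
Bracket: 1 - 0.914329 = 0.085671
PV = $4,750.00 * 0.085671 / 0.0458 = $8,885.04

$8,885.04


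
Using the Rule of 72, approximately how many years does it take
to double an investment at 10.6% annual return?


Formula: Years ≈ 72 / r
Substituting: Years ≈ 72 / 10.6
Years ≈ 6.8

6.8 years


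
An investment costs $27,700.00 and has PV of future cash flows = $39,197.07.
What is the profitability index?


Formula: PI = PV(cash flows) / initial investment
Substituting: PI = $39,197.07 / $27,700.00
PI = 1.4151

1.4151


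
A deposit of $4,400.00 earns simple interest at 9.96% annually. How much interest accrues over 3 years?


Formula: I = P * r * t
Substituting: I = $4,400.00 * 0.0996 * 3
Step: I = $4,400.00 * 0.2988
I = $1,314.72

$1,314.72


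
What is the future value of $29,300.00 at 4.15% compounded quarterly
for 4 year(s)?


Formula: FV = P * (1 + r/m)^(m*t)
Period rate: r/m = 0.0415 / 4 = 0.010375
Total periods: m*t = 4 * 4 = 16
Growth factor: (1 + 0.010375)^16 = 1.179564
FV = $29,300.00 * 1.179564 = $34,561.22

$34,561.22


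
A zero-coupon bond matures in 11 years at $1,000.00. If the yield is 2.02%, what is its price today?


Formula: Price = FV / (1 + r)^n
Substituting: Price = $1,000.00 / (1 + 0.0202)^11
Discount factor: (1.0202)^11 = 1.246059
Price = $1,000.00 / 1.246059 = $802.53

$802.53


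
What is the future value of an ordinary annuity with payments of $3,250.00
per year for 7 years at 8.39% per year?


Formula: FV = PMT * ((1+r)^n - 1) / r
Growth factor: (1 + 0.0839)^7 = 1.757618
Numerator: 1.757618 - 1 = 0.757618
FV = $3,250.00 * 0.757618 / 0.0839 = $29,347.54

$29,347.54


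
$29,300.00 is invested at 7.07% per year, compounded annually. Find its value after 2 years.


Formula: FV = P * (1 + r)^n
Substituting: FV = $29,300.00 * (1 + 0.0707)^2
Growth factor: (1.0707)^2 = 1.146398
FV = $29,300.00 * 1.146398 = $33,589.48

$33,589.48


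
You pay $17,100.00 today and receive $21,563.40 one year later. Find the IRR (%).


Formula: IRR = C1/C0 - 1
Substituting: IRR = $21,563.40 / $17,100.00 - 1
Ratio: 1.261018 - 1 = 0.261018
IRR = 26.1018%

26.1018%


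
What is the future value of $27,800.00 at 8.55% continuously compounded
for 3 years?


Formula: FV = P * e^(r*t)
Exponent: r*t = 0.0855 * 3 = 0.2565
e^(0.2565) = 1.292399
FV = $27,800.00 * 1.292399 = $35,928.69

$35,928.69


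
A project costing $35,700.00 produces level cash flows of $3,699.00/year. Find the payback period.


Formula: Payback = investment / annual cash flow
Substituting: Payback = $35,700.00 / $3,699.00
Payback = 9.6513 years

9.6513 years


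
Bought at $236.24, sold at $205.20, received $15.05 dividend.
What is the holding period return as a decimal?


Formula: HPR = (P1 - P0 + D) / P0
Gain: $205.20 - $236.24 + $15.05 = -$15.99
HPR = -$15.99 / $236.24 = -0.0677

-0.0677


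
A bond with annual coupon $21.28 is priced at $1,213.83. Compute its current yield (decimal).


Formula: Current yield = annual coupon / price
Substituting: CY = $21.28 / $1,213.83
CY = 0.017531

0.017531


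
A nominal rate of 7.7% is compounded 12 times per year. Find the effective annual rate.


Formula: EAR = (1 + r/m)^m - 1
Period rate: r/m = 0.077 / 12 = 0.006417
Compounding: (1 + 0.006417)^12 = 1.079776
EAR = 1.079776 - 1 = 0.079776

0.079776


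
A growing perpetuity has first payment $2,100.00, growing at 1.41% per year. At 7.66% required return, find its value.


Formula: PV = C / (r - g)
Spread: r - g = 0.0766 - 0.0141 = 0.0625
Substituting: PV = $2,100.00 / 0.0625
PV = $33,600.00

$33,600.00


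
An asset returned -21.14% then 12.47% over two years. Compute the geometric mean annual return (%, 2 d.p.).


Formula: Geometric mean = ((1+r1)*(1+r2))^(1/2) - 1
Product: (1 + -0.2114) * (1 + 0.1247) = 0.7886 * 1.1247 = 0.886938
Square root: 0.886938^0.5 = 0.941774
Geometric mean = 0.941774 - 1 = -0.058226
As percentage: -5.82%

-5.82%


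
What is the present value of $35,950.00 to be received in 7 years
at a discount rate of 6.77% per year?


Formula: PV = FV / (1 + r)^n
Substituting: PV = $35,950.00 / (1 + 0.0677)^7
Discount factor: (1.0677)^7 = 1.581775
PV = $35,950.00 / 1.581775 = $22,727.63

$22,727.63


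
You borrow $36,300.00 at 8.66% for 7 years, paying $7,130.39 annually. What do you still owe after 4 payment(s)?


Formula: Balance = PV*(1+r)^k - PMT*((1+r)^k - 1)/r
Growth: (1 + 0.0866)^4 = 1.394051
Accumulated factor: ((1+r)^k - 1)/r = 4.550248
Balance = $36,300.00 * 1.394051 - $7,130.39 * 4.550248
Balance = $18,159.03

$18,159.03


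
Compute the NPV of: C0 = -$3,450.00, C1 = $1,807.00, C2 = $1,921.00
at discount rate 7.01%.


Formula: NPV = C0 + C1/(1+r) + C2/(1+r)^2
Discount C1: $1,807.00 / (1 + 0.0701) = $1,688.63
Discount C2: $1,921.00 / (1 + 0.0701)^2 = $1,677.56
NPV = -$3,450.00 + $1,688.63 + $1,677.56 = -$83.81

-$83.81


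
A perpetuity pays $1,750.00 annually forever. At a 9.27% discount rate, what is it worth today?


Formula: PV = C / r
Substituting: PV = $1,750.00 / 0.0927
PV = $18,878.10

$18,878.10


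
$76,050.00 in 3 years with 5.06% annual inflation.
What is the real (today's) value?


Formula: Real value = nominal / (1 + inflation)^years
Price level: (1 + 0.0506)^3 = 1.159611
Real value = $76,050.00 / 1.159611 = $65,582.36

$65,582.36


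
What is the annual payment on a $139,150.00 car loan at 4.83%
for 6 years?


Formula: PMT = PV * r / (1 - (1+r)^(-n))
Denominator: 1 - (1 + 0.0483)^(-6) = 0.246494
Numerator: $139,150.00 * 0.0483 = 6720.945
PMT = 6720.945 / 0.246494 = $27,266.12

$27,266.12


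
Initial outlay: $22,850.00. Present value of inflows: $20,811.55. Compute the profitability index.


Formula: PI = PV(cash flows) / initial investment
Substituting: PI = $20,811.55 / $22,850.00
PI = 0.9108

0.9108


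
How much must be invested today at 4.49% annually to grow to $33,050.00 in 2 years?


Formula: PV = FV / (1 + r)^n
Substituting: PV = $33,050.00 / (1 + 0.0449)^2
Discount factor: (1.0449)^2 = 1.091816
PV = $33,050.00 / 1.091816 = $30,270.67

$30,270.67


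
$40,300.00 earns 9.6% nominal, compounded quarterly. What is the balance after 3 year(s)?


Formula: FV = P * (1 + r/m)^(m*t)
Period rate: r/m = 0.096 / 4 = 0.024
Total periods: m*t = 4 * 3 = 12
Growth factor: (1 + 0.024)^12 = 1.329228
FV = $40,300.00 * 1.329228 = $53,567.89

$53,567.89


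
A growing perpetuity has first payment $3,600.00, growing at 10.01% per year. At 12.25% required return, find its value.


Formula: PV = C / (r - g)
Spread: r - g = 0.1225 - 0.1001 = 0.0224
Substituting: PV = $3,600.00 / 0.0224
PV = $160,714.29

$160,714.29


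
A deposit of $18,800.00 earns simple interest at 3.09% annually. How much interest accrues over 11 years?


Formula: I = P * r * t
Substituting: I = $18,800.00 * 0.0309 * 11
Step: I = $18,800.00 * 0.3399
I = $6,390.12

$6,390.12


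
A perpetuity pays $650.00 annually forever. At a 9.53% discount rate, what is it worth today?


Formula: PV = C / r
Substituting: PV = $650.00 / 0.0953
PV = $6,820.57

$6,820.57


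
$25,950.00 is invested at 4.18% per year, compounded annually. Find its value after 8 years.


Formula: FV = P * (1 + r)^n
Substituting: FV = $25,950.00 * (1 + 0.0418)^8
Growth factor: (1.0418)^8 = 1.387634
FV = $25,950.00 * 1.387634 = $36,009.09

$36,009.09


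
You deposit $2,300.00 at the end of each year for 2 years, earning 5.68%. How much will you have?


Formula: FV = PMT * ((1+r)^n - 1) / r
Growth factor: (1 + 0.0568)^2 = 1.116826
Numerator: 1.116826 - 1 = 0.116826
FV = $2,300.00 * 0.116826 / 0.0568 = $4,730.64

$4,730.64


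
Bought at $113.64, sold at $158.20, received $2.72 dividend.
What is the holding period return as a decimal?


Formula: HPR = (P1 - P0 + D) / P0
Gain: $158.20 - $113.64 + $2.72 = $47.28
HPR = $47.28 / $113.64 = 0.4161

0.4161


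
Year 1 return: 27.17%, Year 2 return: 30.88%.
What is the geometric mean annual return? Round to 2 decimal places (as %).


Formula: Geometric mean = ((1+r1)*(1+r2))^(1/2) - 1
Product: (1 + 0.2717) * (1 + 0.3088) = 1.2717 * 1.3088 = 1.664401
Square root: 1.664401^0.5 = 1.290117
Geometric mean = 1.290117 - 1 = 0.290117
As percentage: 29.01%

29.01%


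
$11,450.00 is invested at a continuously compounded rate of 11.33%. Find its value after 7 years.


Formula: FV = P * e^(r*t)
Exponent: r*t = 0.1133 * 7 = 0.7931
e^(0.7931) = 2.210238
FV = $11,450.00 * 2.210238 = $25,307.22

$25,307.22


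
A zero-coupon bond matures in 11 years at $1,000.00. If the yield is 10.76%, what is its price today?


Formula: Price = FV / (1 + r)^n
Substituting: Price = $1,000.00 / (1 + 0.1076)^11
Discount factor: (1.1076)^11 = 3.077602
Price = $1,000.00 / 3.077602 = $324.93

$324.93


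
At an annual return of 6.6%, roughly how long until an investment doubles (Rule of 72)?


Formula: Years ≈ 72 / r
Substituting: Years ≈ 72 / 6.6
Years ≈ 10.9

10.9 years


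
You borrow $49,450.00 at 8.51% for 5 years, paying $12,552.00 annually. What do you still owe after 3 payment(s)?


Formula: Balance = PV*(1+r)^k - PMT*((1+r)^k - 1)/r
Growth: (1 + 0.0851)^3 = 1.277642
Accumulated factor: ((1+r)^k - 1)/r = 3.262542
Balance = $49,450.00 * 1.277642 - $12,552.00 * 3.262542
Balance = $22,227.99

$22,227.99


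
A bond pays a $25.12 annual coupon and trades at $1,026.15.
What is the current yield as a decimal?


Formula: Current yield = annual coupon / price
Substituting: CY = $25.12 / $1,026.15
CY = 0.02448

0.02448


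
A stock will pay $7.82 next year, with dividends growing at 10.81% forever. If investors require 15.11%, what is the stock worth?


Formula: P = D1 / (r - g)
Spread: r - g = 0.1511 - 0.1081 = 0.043
Substituting: P = $7.82 / 0.043
P = $181.86

$181.86


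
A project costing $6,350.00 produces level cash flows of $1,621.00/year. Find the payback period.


Formula: Payback = investment / annual cash flow
Substituting: Payback = $6,350.00 / $1,621.00
Payback = 3.9173 years

3.9173 years


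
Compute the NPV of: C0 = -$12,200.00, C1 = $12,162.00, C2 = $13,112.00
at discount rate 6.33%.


Formula: NPV = C0 + C1/(1+r) + C2/(1+r)^2
Discount C1: $12,162.00 / (1 + 0.0633) = $11,437.98
Discount C2: $13,112.00 / (1 + 0.0633)^2 = $11,597.31
NPV = -$12,200.00 + $11,437.98 + $11,597.31 = $10,835.29

$10,835.29


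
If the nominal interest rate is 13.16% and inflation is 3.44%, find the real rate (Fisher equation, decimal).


Formula: (1 + r_real) = (1 + r_nom) / (1 + inflation)
Substituting: (1 + r_real) = 1.1316 / 1.0344
(1 + r_real) = 1.093968
r_real = 1.093968 - 1 = 0.093968

0.093968


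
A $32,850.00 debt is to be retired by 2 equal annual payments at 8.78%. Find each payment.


Formula: PMT = PV * r / (1 - (1+r)^(-n))
Denominator: 1 - (1 + 0.0878)^(-2) = 0.154912
Numerator: $32,850.00 * 0.0878 = 2884.23
PMT = 2884.23 / 0.154912 = $18,618.50

$18,618.50


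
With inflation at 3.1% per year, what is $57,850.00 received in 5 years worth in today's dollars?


Formula: Real value = nominal / (1 + inflation)^years
Price level: (1 + 0.031)^5 = 1.164913
Real value = $57,850.00 / 1.164913 = $49,660.38

$49,660.38


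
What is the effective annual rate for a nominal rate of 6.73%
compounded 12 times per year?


Formula: EAR = (1 + r/m)^m - 1
Period rate: r/m = 0.0673 / 12 = 0.005608
Compounding: (1 + 0.005608)^12 = 1.069415
EAR = 1.069415 - 1 = 0.069415

0.069415


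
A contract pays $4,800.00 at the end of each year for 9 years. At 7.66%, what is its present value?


Formula: PV = PMT * (1 - (1+r)^(-n)) / r
Discount factor: (1 + 0.0766)^(-9) = 0.514648
Bracket: 1 - 0.514648 = 0.485352
PV = $4,800.00 * 0.485352 / 0.0766 = $30,413.68

$30,413.68


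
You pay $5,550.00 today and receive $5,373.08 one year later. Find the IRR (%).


Formula: IRR = C1/C0 - 1
Substituting: IRR = $5,373.08 / $5,550.00 - 1
Ratio: 0.968123 - 1 = -0.031877
IRR = -3.1877%

-3.1877%


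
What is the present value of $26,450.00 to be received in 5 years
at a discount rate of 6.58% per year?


Formula: PV = FV / (1 + r)^n
Substituting: PV = $26,450.00 / (1 + 0.0658)^5
Discount factor: (1.0658)^5 = 1.37524
PV = $26,450.00 / 1.37524 = $19,233.00

$19,233.00


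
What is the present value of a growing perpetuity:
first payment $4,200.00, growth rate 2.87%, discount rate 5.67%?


Formula: PV = C / (r - g)
Spread: r - g = 0.0567 - 0.0287 = 0.028
Substituting: PV = $4,200.00 / 0.028
PV = $150,000.00

$150,000.00


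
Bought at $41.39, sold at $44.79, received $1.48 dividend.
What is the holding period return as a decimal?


Formula: HPR = (P1 - P0 + D) / P0
Gain: $44.79 - $41.39 + $1.48 = $4.88
HPR = $4.88 / $41.39 = 0.1179

0.1179


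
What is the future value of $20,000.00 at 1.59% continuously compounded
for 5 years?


Formula: FV = P * e^(r*t)
Exponent: r*t = 0.0159 * 5 = 0.0795
e^(0.0795) = 1.082746
FV = $20,000.00 * 1.082746 = $21,654.91

$21,654.91


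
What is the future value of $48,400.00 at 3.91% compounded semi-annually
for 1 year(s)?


Formula: FV = P * (1 + r/m)^(m*t)
Period rate: r/m = 0.0391 / 2 = 0.01955
Total periods: m*t = 2 * 1 = 2
Growth factor: (1 + 0.01955)^2 = 1.039482
FV = $48,400.00 * 1.039482 = $50,310.94

$50,310.94


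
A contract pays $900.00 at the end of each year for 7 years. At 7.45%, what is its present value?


Formula: PV = PMT * (1 - (1+r)^(-n)) / r
Discount factor: (1 + 0.0745)^(-7) = 0.604721
Bracket: 1 - 0.604721 = 0.395279
PV = $900.00 * 0.395279 / 0.0745 = $4,775.18

$4,775.18


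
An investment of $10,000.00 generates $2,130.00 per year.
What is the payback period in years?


Formula: Payback = investment / annual cash flow
Substituting: Payback = $10,000.00 / $2,130.00
Payback = 4.6948 years

4.6948 years


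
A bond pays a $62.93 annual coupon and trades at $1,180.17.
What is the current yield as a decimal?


Formula: Current yield = annual coupon / price
Substituting: CY = $62.93 / $1,180.17
CY = 0.053323

0.053323


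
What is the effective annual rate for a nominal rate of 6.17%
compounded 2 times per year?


Formula: EAR = (1 + r/m)^m - 1
Period rate: r/m = 0.0617 / 2 = 0.03085
Compounding: (1 + 0.03085)^2 = 1.062652
EAR = 1.062652 - 1 = 0.062652

0.062652


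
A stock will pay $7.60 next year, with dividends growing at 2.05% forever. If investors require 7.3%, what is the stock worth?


Formula: P = D1 / (r - g)
Spread: r - g = 0.073 - 0.0205 = 0.0525
Substituting: P = $7.60 / 0.0525
P = $144.76

$144.76


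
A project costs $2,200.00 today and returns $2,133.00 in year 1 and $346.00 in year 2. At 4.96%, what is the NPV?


Formula: NPV = C0 + C1/(1+r) + C2/(1+r)^2
Discount C1: $2,133.00 / (1 + 0.0496) = $2,032.20
Discount C2: $346.00 / (1 + 0.0496)^2 = $314.07
NPV = -$2,200.00 + $2,032.20 + $314.07 = $146.27

$146.27


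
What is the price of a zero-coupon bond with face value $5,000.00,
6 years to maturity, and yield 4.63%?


Formula: Price = FV / (1 + r)^n
Substituting: Price = $5,000.00 / (1 + 0.0463)^6
Discount factor: (1.0463)^6 = 1.312011
Price = $5,000.00 / 1.312011 = $3,810.94

$3,810.94


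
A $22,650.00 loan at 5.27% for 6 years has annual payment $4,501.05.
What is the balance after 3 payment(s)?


Formula: Balance = PV*(1+r)^k - PMT*((1+r)^k - 1)/r
Growth: (1 + 0.0527)^3 = 1.166578
Accumulated factor: ((1+r)^k - 1)/r = 3.160877
Balance = $22,650.00 * 1.166578 - $4,501.05 * 3.160877
Balance = $12,195.73

$12,195.73


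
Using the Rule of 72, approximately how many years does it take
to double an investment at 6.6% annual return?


Formula: Years ≈ 72 / r
Substituting: Years ≈ 72 / 6.6
Years ≈ 10.9

10.9 years


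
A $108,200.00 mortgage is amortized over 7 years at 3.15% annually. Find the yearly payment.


Formula: PMT = PV * r / (1 - (1+r)^(-n))
Denominator: 1 - (1 + 0.0315)^(-7) = 0.195149
Numerator: $108,200.00 * 0.0315 = 3408.3
PMT = 3408.3 / 0.195149 = $17,465.10

$17,465.10


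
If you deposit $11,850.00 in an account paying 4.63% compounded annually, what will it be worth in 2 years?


Formula: FV = P * (1 + r)^n
Substituting: FV = $11,850.00 * (1 + 0.0463)^2
Growth factor: (1.0463)^2 = 1.094744
FV = $11,850.00 * 1.094744 = $12,972.71

$12,972.71


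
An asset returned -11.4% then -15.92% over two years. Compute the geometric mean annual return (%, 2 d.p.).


Formula: Geometric mean = ((1+r1)*(1+r2))^(1/2) - 1
Product: (1 + -0.114) * (1 + -0.1592) = 0.886 * 0.8408 = 0.744949
Square root: 0.744949^0.5 = 0.863104
Geometric mean = 0.863104 - 1 = -0.136896
As percentage: -13.69%

-13.69%


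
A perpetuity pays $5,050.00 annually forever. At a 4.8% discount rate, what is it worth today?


Formula: PV = C / r
Substituting: PV = $5,050.00 / 0.048
PV = $105,208.33

$105,208.33


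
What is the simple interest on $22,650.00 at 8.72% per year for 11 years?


Formula: I = P * r * t
Substituting: I = $22,650.00 * 0.0872 * 11
Step: I = $22,650.00 * 0.9592
I = $21,725.88

$21,725.88


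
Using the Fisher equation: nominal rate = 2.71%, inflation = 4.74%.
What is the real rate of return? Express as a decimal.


Formula: (1 + r_real) = (1 + r_nom) / (1 + inflation)
Substituting: (1 + r_real) = 1.0271 / 1.0474
(1 + r_real) = 0.980619
r_real = 0.980619 - 1 = -0.019381

-0.019381


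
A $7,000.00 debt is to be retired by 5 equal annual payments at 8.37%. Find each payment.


Formula: PMT = PV * r / (1 - (1+r)^(-n))
Denominator: 1 - (1 + 0.0837)^(-5) = 0.330956
Numerator: $7,000.00 * 0.0837 = 585.9
PMT = 585.9 / 0.330956 = $1,770.33

$1,770.33


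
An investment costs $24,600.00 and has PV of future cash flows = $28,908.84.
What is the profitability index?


Formula: PI = PV(cash flows) / initial investment
Substituting: PI = $28,908.84 / $24,600.00
PI = 1.1752

1.1752


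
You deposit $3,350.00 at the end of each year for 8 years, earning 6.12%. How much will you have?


Formula: FV = PMT * ((1+r)^n - 1) / r
Growth factor: (1 + 0.0612)^8 = 1.60834
Numerator: 1.60834 - 1 = 0.60834
FV = $3,350.00 * 0.60834 / 0.0612 = $33,299.67

$33,299.67


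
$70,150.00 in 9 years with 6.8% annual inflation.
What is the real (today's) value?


Formula: Real value = nominal / (1 + inflation)^years
Price level: (1 + 0.068)^9 = 1.807762
Real value = $70,150.00 / 1.807762 = $38,804.89

$38,804.89


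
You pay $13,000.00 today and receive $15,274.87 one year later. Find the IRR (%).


Formula: IRR = C1/C0 - 1
Substituting: IRR = $15,274.87 / $13,000.00 - 1
Ratio: 1.17499 - 1 = 0.17499
IRR = 17.499%

17.499%


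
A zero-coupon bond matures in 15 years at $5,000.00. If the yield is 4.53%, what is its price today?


Formula: Price = FV / (1 + r)^n
Substituting: Price = $5,000.00 / (1 + 0.0453)^15
Discount factor: (1.0453)^15 = 1.943633
Price = $5,000.00 / 1.943633 = $2,572.50

$2,572.50


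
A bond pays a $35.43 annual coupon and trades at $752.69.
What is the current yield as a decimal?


Formula: Current yield = annual coupon / price
Substituting: CY = $35.43 / $752.69
CY = 0.047071

0.047071


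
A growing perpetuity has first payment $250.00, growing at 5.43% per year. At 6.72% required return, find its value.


Formula: PV = C / (r - g)
Spread: r - g = 0.0672 - 0.0543 = 0.0129
Substituting: PV = $250.00 / 0.0129
PV = $19,379.84

$19,379.84
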